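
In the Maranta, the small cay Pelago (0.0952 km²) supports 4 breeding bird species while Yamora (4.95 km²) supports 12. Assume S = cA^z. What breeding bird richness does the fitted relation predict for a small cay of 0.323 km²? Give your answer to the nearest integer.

z = ln(12/4) / ln(4.95/0.0952) = 1.0986 / 3.9512 = 0.2780
c = 4 / 0.0952^0.2780 = 4 / 0.52 = 7.692
S₃ = 7.692 × 0.323^0.2780 = 7.692 × 0.7304 ≈ 5.618

6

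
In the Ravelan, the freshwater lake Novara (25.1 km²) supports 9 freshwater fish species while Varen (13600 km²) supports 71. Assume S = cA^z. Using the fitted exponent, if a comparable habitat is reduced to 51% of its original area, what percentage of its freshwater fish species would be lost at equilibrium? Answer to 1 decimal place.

19.8%

z = ln(71/9) / ln(13600/25.1) = 2.0655 / 6.2950 = 0.3281
S_new/S_old = (A_new/A_old)^z = 0.51^0.3281 = exp(0.3281 × -0.6733) = 0.8018
Fraction lost = 1 − 0.8018 = 0.1982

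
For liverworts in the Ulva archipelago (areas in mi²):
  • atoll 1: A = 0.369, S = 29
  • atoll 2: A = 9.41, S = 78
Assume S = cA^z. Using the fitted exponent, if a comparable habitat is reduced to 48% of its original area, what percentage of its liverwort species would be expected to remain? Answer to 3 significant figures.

79.9%

z = ln(78/29) / ln(9.41/0.369) = 0.9894 / 3.2387 = 0.3055
S_new/S_old = (A_new/A_old)^z = 0.48^0.3055 = exp(0.3055 × -0.7340) = 0.7991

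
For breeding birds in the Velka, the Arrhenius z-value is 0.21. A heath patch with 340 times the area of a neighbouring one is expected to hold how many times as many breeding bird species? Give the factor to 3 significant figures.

S₂/S₁ = (A₂/A₁)^z = 340^0.21
ln(S₂/S₁) = 0.21 × ln 340 = 0.21 × 5.8289 = 1.2241
S₂/S₁ = e^1.2241 ≈ 3.401

3.40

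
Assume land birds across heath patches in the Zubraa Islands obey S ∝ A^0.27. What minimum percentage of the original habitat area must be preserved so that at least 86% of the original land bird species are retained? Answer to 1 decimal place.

57.2%

Need (A_new/A_old)^0.27 = 0.86, so A_new/A_old = 0.86^(1/0.27) = 0.86^3.704
ln(A_new/A_old) = ln 0.86 / 0.27 = -0.1508 / 0.27 = -0.5586
A_new/A_old = e^-0.5586 ≈ 0.572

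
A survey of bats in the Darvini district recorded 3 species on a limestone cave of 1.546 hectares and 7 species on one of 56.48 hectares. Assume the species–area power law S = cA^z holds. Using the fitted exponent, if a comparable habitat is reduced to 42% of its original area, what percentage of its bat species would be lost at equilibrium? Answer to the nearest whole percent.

z = ln(7/3) / ln(56.48/1.546) = 0.8473 / 3.5982 = 0.2355
S_new/S_old = (A_new/A_old)^z = 0.42^0.2355 = exp(0.2355 × -0.8675) = 0.8152
Fraction lost = 1 − 0.8152 = 0.1848

18%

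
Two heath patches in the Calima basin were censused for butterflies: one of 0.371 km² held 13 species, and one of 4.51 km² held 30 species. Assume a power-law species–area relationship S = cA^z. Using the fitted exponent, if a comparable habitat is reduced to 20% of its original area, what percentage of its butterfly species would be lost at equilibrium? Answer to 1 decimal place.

z = ln(30/13) / ln(4.51/0.371) = 0.8362 / 2.4979 = 0.3348
S_new/S_old = (A_new/A_old)^z = 0.2^0.3348 = exp(0.3348 × -1.6094) = 0.5834
Fraction lost = 1 − 0.5834 = 0.4166

41.7%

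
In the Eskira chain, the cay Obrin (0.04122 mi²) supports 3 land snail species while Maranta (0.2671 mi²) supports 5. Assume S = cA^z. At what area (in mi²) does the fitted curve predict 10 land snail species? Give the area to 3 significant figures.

z = ln(5/3) / ln(0.2671/0.04122) = 0.5108 / 1.8687 = 0.2734
c = 3 / 0.04122^0.2734 = 3 / 0.4182 = 7.173
A = (10/7.173)^(1/0.2734) ⇒ ln A = ln(1.394)/0.2734 = 1.2155
A = e^1.2155 ≈ 3.372 mi²

3.37 mi²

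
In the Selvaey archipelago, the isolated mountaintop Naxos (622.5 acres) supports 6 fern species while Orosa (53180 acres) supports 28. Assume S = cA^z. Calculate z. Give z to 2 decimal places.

Taking logs: ln S = ln c + z ln A, so z = (ln S₂ − ln S₁)/(ln A₂ − ln A₁).
z = ln(28/6) / ln(53180/622.5) = ln(4.667) / ln(85.43) = 1.5404 / 4.4477 = 0.3463

0.35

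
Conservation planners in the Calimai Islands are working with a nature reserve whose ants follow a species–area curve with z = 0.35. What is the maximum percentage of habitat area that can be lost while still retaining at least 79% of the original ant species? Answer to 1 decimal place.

49.0%

Need (A_new/A_old)^0.35 = 0.79, so A_new/A_old = 0.79^(1/0.35) = 0.79^2.857
ln(A_new/A_old) = ln 0.79 / 0.35 = -0.2357 / 0.35 = -0.6735
A_new/A_old = e^-0.6735 ≈ 0.5099
Fraction that can be lost = 1 − 0.5099 = 0.4901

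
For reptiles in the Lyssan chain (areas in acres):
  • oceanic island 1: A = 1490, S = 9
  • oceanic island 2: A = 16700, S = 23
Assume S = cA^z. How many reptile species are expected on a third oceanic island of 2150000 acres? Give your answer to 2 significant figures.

150

z = ln(23/9) / ln(16700/1490) = 0.9383 / 2.4166 = 0.3883
c = 9 / 1490^0.3883 = 9 / 17.06 = 0.5275
S₃ = 0.5275 × 2150000^0.3883 = 0.5275 × 287.5 ≈ 151.6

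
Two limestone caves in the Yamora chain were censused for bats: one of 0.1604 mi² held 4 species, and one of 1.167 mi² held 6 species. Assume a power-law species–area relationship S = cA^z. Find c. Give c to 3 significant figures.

z = ln(S₂/S₁) / ln(A₂/A₁) = ln(6/4) / ln(1.167/0.1604) = 0.4055 / 1.9845 = 0.2043
c = S₁ / A₁^z = 4 / 0.1604^0.2043 = 4 / 0.688 = 5.814

5.81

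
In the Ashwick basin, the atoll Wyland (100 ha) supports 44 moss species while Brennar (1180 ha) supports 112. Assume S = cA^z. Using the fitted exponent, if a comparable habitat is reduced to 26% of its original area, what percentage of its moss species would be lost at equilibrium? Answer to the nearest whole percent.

z = ln(112/44) / ln(1180/100) = 0.9343 / 2.4681 = 0.3786
S_new/S_old = (A_new/A_old)^z = 0.26^0.3786 = exp(0.3786 × -1.3471) = 0.6005
Fraction lost = 1 − 0.6005 = 0.3995

40%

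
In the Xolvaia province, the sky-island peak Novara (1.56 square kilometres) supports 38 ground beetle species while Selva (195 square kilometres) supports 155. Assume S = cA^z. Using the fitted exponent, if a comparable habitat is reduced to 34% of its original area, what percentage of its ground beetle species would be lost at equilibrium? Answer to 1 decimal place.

z = ln(155/38) / ln(195/1.56) = 1.4058 / 4.8283 = 0.2912
S_new/S_old = (A_new/A_old)^z = 0.34^0.2912 = exp(0.2912 × -1.0788) = 0.7304
Fraction lost = 1 − 0.7304 = 0.2696

27.0%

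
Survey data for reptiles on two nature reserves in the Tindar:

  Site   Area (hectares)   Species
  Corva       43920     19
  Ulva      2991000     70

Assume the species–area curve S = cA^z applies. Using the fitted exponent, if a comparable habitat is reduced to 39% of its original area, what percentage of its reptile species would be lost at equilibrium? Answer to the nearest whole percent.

z = ln(70/19) / ln(2991000/43920) = 1.3041 / 4.2210 = 0.3089
S_new/S_old = (A_new/A_old)^z = 0.39^0.3089 = exp(0.3089 × -0.9416) = 0.7476
Fraction lost = 1 − 0.7476 = 0.2524

25%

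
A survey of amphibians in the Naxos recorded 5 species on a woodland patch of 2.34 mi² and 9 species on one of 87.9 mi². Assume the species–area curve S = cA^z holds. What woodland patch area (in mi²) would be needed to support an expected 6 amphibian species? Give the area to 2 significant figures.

z = ln(9/5) / ln(87.9/2.34) = 0.5878 / 3.6260 = 0.1621
c = 5 / 2.34^0.1621 = 5 / 1.148 = 4.356
A = (6/4.356)^(1/0.1621) ⇒ ln A = ln(1.377)/0.1621 = 1.9749
A = e^1.9749 ≈ 7.206 mi²

7.2 mi²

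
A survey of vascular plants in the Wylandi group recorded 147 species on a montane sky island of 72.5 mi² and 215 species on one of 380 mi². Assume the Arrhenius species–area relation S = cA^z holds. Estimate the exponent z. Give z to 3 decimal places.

0.230

Taking logs: ln S = ln c + z ln A, so z = (ln S₂ − ln S₁)/(ln A₂ − ln A₁).
z = ln(215/147) / ln(380/72.5) = ln(1.463) / ln(5.241) = 0.3802 / 1.6566 = 0.2295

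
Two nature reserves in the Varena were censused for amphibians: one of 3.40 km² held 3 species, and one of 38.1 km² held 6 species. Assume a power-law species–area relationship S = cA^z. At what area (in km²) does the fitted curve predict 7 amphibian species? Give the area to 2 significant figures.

65 km²

z = ln(6/3) / ln(38.1/3.4) = 0.6931 / 2.4164 = 0.2868
c = 3 / 3.4^0.2868 = 3 / 1.421 = 2.112
A = (7/2.112)^(1/0.2868) ⇒ ln A = ln(3.315)/0.2868 = 4.1776
A = e^4.1776 ≈ 65.21 km²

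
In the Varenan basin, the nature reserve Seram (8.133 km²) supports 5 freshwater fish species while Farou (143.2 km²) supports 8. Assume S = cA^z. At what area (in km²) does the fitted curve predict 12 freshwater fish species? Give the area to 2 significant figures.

1700 km²

z = ln(8/5) / ln(143.2/8.133) = 0.4700 / 2.8683 = 0.1639
c = 5 / 8.133^0.1639 = 5 / 1.41 = 3.547
A = (12/3.547)^(1/0.1639) ⇒ ln A = ln(3.383)/0.1639 = 7.4387
A = e^7.4387 ≈ 1701 km²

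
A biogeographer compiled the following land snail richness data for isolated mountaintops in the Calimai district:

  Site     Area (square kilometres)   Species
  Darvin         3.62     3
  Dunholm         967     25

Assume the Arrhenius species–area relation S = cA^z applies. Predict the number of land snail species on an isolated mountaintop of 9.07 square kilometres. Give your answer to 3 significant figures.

z = ln(25/3) / ln(967/3.62) = 2.1203 / 5.5877 = 0.3795
c = 3 / 3.62^0.3795 = 3 / 1.629 = 1.841
S₃ = 1.841 × 9.07^0.3795 = 1.841 × 2.309 ≈ 4.251

4.25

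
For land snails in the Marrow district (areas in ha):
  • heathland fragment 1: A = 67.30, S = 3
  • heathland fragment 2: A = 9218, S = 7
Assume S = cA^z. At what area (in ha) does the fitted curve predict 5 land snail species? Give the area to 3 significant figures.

1310 ha

z = ln(7/3) / ln(9218/67.3) = 0.8473 / 4.9198 = 0.1722
c = 3 / 67.3^0.1722 = 3 / 2.065 = 1.453
A = (5/1.453)^(1/0.1722) ⇒ ln A = ln(3.441)/0.1722 = 7.1752
A = e^7.1752 ≈ 1307 ha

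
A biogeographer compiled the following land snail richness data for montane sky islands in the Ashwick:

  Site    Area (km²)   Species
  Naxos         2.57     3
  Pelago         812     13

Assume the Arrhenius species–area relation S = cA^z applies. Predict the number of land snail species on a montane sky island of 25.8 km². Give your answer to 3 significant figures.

5.40

z = ln(13/3) / ln(812/2.57) = 1.4663 / 5.7556 = 0.2548
c = 3 / 2.57^0.2548 = 3 / 1.272 = 2.359
S₃ = 2.359 × 25.8^0.2548 = 2.359 × 2.289 ≈ 5.399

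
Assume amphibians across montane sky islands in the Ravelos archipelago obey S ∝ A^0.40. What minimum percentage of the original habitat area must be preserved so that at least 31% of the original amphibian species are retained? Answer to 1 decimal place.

Need (A_new/A_old)^0.4 = 0.31, so A_new/A_old = 0.31^(1/0.4) = 0.31^2.5
ln(A_new/A_old) = ln 0.31 / 0.4 = -1.1712 / 0.4 = -2.9280
A_new/A_old = e^-2.9280 ≈ 0.05351

5.4%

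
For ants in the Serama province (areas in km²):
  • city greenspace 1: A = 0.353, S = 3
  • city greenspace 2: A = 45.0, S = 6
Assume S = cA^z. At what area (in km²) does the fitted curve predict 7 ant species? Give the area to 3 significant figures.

132 km²

z = ln(6/3) / ln(45/0.353) = 0.6931 / 4.8479 = 0.1430
c = 3 / 0.353^0.1430 = 3 / 0.8617 = 3.482
A = (7/3.482)^(1/0.1430) ⇒ ln A = ln(2.011)/0.1430 = 4.8848
A = e^4.8848 ≈ 132.3 km²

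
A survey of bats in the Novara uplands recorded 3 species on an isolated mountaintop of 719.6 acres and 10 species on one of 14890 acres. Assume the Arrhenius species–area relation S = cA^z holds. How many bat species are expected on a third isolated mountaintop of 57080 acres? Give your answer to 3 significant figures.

z = ln(10/3) / ln(14890/719.6) = 1.2040 / 3.0297 = 0.3974
c = 3 / 719.6^0.3974 = 3 / 13.66 = 0.2197
S₃ = 0.2197 × 57080^0.3974 = 0.2197 × 77.65 ≈ 17.06

17.1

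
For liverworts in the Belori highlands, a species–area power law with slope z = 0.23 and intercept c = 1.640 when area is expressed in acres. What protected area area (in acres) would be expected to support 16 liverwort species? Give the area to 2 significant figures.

16 = 1.64 × A^0.23  ⇒  A^0.23 = 16/1.64 = 9.756
ln A = ln(9.756) / 0.23 = 2.2779 / 0.23 = 9.9039
A = e^9.9039 ≈ 20008 acres

20000 acres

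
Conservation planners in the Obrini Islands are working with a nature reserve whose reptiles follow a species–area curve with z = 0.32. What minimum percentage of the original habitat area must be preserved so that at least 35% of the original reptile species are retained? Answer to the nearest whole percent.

4%

Need (A_new/A_old)^0.32 = 0.35, so A_new/A_old = 0.35^(1/0.32) = 0.35^3.125
ln(A_new/A_old) = ln 0.35 / 0.32 = -1.0498 / 0.32 = -3.2807
A_new/A_old = e^-3.2807 ≈ 0.0376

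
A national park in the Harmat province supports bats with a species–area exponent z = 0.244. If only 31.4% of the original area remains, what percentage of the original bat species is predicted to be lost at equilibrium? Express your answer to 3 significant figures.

24.6%

S_new/S_old = (A_new/A_old)^z = 0.314^0.244
= exp(0.244 × ln 0.314) = exp(0.244 × -1.1584) = exp(-0.2826) ≈ 0.7538
Fraction lost = 1 − 0.7538 = 0.2462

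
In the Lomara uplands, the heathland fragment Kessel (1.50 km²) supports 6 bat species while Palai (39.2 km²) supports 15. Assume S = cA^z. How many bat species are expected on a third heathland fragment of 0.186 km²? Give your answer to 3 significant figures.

z = ln(15/6) / ln(39.2/1.5) = 0.9163 / 3.2632 = 0.2808
c = 6 / 1.5^0.2808 = 6 / 1.121 = 5.354
S₃ = 5.354 × 0.186^0.2808 = 5.354 × 0.6236 ≈ 3.339

3.34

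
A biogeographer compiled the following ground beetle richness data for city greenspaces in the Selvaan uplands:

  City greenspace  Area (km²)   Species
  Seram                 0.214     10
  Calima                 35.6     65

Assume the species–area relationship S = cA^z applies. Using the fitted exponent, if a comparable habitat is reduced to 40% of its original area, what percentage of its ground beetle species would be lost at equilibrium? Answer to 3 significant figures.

z = ln(65/10) / ln(35.6/0.214) = 1.8718 / 5.1141 = 0.3660
S_new/S_old = (A_new/A_old)^z = 0.4^0.3660 = exp(0.3660 × -0.9163) = 0.7151
Fraction lost = 1 − 0.7151 = 0.2849

28.5%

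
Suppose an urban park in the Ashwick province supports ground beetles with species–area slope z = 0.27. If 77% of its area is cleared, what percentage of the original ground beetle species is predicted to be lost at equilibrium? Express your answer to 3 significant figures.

32.8%

S_new/S_old = (A_new/A_old)^z = 0.23^0.27
= exp(0.27 × ln 0.23) = exp(0.27 × -1.4697) = exp(-0.3968) ≈ 0.6725
Fraction lost = 1 − 0.6725 = 0.3275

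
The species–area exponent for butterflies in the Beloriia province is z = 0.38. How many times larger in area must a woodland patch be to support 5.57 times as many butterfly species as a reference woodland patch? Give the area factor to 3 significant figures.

91.8

(A₂/A₁)^0.38 = 5.57, so A₂/A₁ = 5.57^(1/0.38) = 5.57^2.632
ln(A₂/A₁) = ln 5.57 / 0.38 = 1.7174 / 0.38 = 4.5195
A₂/A₁ = e^4.5195 ≈ 91.79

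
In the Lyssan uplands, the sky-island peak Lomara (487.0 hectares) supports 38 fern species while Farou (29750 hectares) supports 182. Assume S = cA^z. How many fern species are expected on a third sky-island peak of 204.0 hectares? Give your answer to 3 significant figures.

z = ln(182/38) / ln(29750/487) = 1.5664 / 4.1123 = 0.3809
c = 38 / 487^0.3809 = 38 / 10.56 = 3.598
S₃ = 3.598 × 204^0.3809 = 3.598 × 7.582 ≈ 27.28

27.3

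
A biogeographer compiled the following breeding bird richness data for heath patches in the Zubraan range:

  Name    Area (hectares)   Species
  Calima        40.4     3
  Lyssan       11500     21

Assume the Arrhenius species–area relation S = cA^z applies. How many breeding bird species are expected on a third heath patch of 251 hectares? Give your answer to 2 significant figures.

z = ln(21/3) / ln(11500/40.4) = 1.9459 / 5.6513 = 0.3443
c = 3 / 40.4^0.3443 = 3 / 3.574 = 0.8394
S₃ = 0.8394 × 251^0.3443 = 0.8394 × 6.703 ≈ 5.627

5.6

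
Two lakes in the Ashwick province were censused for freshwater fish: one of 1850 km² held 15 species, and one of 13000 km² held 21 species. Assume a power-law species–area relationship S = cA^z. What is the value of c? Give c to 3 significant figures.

z = ln(S₂/S₁) / ln(A₂/A₁) = ln(21/15) / ln(13000/1850) = 0.3365 / 1.9498 = 0.1726
c = S₁ / A₁^z = 15 / 1850^0.1726 = 15 / 3.663 = 4.095

4.10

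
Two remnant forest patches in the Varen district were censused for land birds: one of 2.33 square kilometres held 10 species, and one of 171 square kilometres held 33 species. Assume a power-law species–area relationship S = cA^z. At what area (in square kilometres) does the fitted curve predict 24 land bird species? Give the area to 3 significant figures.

54.4 square kilometres

z = ln(33/10) / ln(171/2.33) = 1.1939 / 4.2958 = 0.2779
c = 10 / 2.33^0.2779 = 10 / 1.265 = 7.905
A = (24/7.905)^(1/0.2779) ⇒ ln A = ln(3.036)/0.2779 = 3.9959
A = e^3.9959 ≈ 54.37 square kilometres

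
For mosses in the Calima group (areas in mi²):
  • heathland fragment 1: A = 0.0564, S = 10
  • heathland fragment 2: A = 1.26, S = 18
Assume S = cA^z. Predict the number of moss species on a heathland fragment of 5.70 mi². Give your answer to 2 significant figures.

24

z = ln(18/10) / ln(1.26/0.0564) = 0.5878 / 3.1064 = 0.1892
c = 10 / 0.0564^0.1892 = 10 / 0.5804 = 17.23
S₃ = 17.23 × 5.7^0.1892 = 17.23 × 1.39 ≈ 23.95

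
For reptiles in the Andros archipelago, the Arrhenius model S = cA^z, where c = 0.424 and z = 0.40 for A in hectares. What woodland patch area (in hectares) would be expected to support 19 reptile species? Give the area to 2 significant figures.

13000 hectares

19 = 0.424 × A^0.4  ⇒  A^0.4 = 19/0.424 = 44.81
ln A = ln(44.81) / 0.4 = 3.8025 / 0.4 = 9.5062
A = e^9.5062 ≈ 13442 hectares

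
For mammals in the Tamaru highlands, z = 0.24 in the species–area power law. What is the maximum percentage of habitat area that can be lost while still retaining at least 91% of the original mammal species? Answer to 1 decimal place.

Need (A_new/A_old)^0.24 = 0.91, so A_new/A_old = 0.91^(1/0.24) = 0.91^4.167
ln(A_new/A_old) = ln 0.91 / 0.24 = -0.0943 / 0.24 = -0.3930
A_new/A_old = e^-0.3930 ≈ 0.6751
Fraction that can be lost = 1 − 0.6751 = 0.3249

32.5%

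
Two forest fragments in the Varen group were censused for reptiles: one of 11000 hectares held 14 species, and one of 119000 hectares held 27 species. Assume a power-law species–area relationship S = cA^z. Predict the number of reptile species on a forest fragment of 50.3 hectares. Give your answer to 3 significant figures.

z = ln(27/14) / ln(119000/11000) = 0.6568 / 2.3812 = 0.2758
c = 14 / 11000^0.2758 = 14 / 13.02 = 1.075
S₃ = 1.075 × 50.3^0.2758 = 1.075 × 2.947 ≈ 3.168

3.17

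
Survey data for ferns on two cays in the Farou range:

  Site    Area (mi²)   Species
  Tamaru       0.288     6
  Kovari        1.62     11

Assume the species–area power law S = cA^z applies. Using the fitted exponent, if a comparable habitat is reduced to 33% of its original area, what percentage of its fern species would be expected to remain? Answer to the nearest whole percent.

68%

z = ln(11/6) / ln(1.62/0.288) = 0.6061 / 1.7272 = 0.3509
S_new/S_old = (A_new/A_old)^z = 0.33^0.3509 = exp(0.3509 × -1.1087) = 0.6777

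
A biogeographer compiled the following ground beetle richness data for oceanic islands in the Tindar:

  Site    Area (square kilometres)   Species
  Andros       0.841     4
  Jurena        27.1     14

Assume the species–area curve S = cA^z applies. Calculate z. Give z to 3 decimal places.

Taking logs: ln S = ln c + z ln A, so z = (ln S₂ − ln S₁)/(ln A₂ − ln A₁).
z = ln(14/4) / ln(27.1/0.841) = ln(3.5) / ln(32.22) = 1.2528 / 3.4727 = 0.3607

0.361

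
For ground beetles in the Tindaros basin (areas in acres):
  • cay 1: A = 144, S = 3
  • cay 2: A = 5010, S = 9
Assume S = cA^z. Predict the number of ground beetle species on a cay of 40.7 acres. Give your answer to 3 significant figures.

2.03

z = ln(9/3) / ln(5010/144) = 1.0986 / 3.5494 = 0.3095
c = 3 / 144^0.3095 = 3 / 4.657 = 0.6443
S₃ = 0.6443 × 40.7^0.3095 = 0.6443 × 3.149 ≈ 2.029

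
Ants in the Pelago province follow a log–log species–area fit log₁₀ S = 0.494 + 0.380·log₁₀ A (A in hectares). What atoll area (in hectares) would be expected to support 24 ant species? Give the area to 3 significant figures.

24 = 3.119 × A^0.38  ⇒  A^0.38 = 24/3.119 = 7.695
ln A = ln(7.695) / 0.38 = 2.0406 / 0.38 = 5.3699
A = e^5.3699 ≈ 214.8 hectares

215 hectares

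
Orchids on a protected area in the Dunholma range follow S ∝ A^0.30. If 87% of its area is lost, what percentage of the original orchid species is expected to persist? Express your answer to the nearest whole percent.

54%

S_new/S_old = (A_new/A_old)^z = 0.13^0.3
= exp(0.3 × ln 0.13) = exp(0.3 × -2.0402) = exp(-0.6121) ≈ 0.5422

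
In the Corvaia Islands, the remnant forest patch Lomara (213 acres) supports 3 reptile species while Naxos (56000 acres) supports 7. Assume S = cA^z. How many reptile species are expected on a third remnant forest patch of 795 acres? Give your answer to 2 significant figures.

3.7

z = ln(7/3) / ln(56000/213) = 0.8473 / 5.5718 = 0.1521
c = 3 / 213^0.1521 = 3 / 2.26 = 1.328
S₃ = 1.328 × 795^0.1521 = 1.328 × 2.761 ≈ 3.665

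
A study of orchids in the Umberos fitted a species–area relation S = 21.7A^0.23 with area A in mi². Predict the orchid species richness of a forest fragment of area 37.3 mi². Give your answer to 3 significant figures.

S = 21.7 × 37.3^0.23
ln S = ln 21.7 + 0.23 × ln 37.3 = 3.0773 + 0.23 × 3.6190 = 3.9097
S = e^3.9097 ≈ 49.88

49.9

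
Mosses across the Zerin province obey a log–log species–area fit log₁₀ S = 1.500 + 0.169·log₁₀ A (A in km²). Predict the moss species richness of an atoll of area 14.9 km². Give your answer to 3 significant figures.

S = 31.62 × 14.9^0.169
ln S = ln 31.62 + 0.169 × ln 14.9 = 3.4539 + 0.169 × 2.7014 = 3.9104
S = e^3.9104 ≈ 49.92

49.9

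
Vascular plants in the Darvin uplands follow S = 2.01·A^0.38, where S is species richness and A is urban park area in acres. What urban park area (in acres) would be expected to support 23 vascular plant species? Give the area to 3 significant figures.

23 = 2.01 × A^0.38  ⇒  A^0.38 = 23/2.01 = 11.44
ln A = ln(11.44) / 0.38 = 2.4374 / 0.38 = 6.4141
A = e^6.4141 ≈ 610.4 acres

610 acres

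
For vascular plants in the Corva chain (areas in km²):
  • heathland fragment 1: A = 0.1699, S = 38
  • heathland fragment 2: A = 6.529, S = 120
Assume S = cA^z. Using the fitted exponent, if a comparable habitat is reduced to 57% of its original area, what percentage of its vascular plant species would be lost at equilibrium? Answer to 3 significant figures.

z = ln(120/38) / ln(6.529/0.1699) = 1.1499 / 3.6488 = 0.3151
S_new/S_old = (A_new/A_old)^z = 0.57^0.3151 = exp(0.3151 × -0.5621) = 0.8377
Fraction lost = 1 − 0.8377 = 0.1623

16.2%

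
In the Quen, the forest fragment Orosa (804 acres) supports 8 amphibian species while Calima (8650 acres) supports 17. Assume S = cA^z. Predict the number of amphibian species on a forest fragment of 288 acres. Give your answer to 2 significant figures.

z = ln(17/8) / ln(8650/804) = 0.7538 / 2.3757 = 0.3173
c = 8 / 804^0.3173 = 8 / 8.352 = 0.9579
S₃ = 0.9579 × 288^0.3173 = 0.9579 × 6.03 ≈ 5.776

5.8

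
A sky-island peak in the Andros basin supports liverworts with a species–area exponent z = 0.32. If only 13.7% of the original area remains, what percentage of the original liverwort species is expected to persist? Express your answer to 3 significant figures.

S_new/S_old = (A_new/A_old)^z = 0.137^0.32
= exp(0.32 × ln 0.137) = exp(0.32 × -1.9878) = exp(-0.6361) ≈ 0.5294

52.9%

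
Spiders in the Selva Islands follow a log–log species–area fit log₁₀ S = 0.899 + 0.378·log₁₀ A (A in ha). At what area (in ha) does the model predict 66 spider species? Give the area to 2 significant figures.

270 ha

66 = 7.925 × A^0.378  ⇒  A^0.378 = 66/7.925 = 8.328
ln A = ln(8.328) / 0.378 = 2.1196 / 0.378 = 5.6075
A = e^5.6075 ≈ 272.5 ha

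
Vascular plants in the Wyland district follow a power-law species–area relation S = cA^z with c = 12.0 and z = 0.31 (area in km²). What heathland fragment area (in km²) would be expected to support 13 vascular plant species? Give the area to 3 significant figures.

1.29 km²

13 = 12 × A^0.31  ⇒  A^0.31 = 13/12 = 1.083
ln A = ln(1.083) / 0.31 = 0.0800 / 0.31 = 0.2582
A = e^0.2582 ≈ 1.295 km²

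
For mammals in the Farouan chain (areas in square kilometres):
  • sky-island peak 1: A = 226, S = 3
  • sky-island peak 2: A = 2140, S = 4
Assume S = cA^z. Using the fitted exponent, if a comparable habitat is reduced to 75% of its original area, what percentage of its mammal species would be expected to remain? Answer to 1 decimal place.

z = ln(4/3) / ln(2140/226) = 0.2877 / 2.2480 = 0.1280
S_new/S_old = (A_new/A_old)^z = 0.75^0.1280 = exp(0.1280 × -0.2877) = 0.9639

96.4%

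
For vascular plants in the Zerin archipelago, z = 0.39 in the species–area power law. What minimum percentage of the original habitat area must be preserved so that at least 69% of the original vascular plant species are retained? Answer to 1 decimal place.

38.6%

Need (A_new/A_old)^0.39 = 0.69, so A_new/A_old = 0.69^(1/0.39) = 0.69^2.564
ln(A_new/A_old) = ln 0.69 / 0.39 = -0.3711 / 0.39 = -0.9514
A_new/A_old = e^-0.9514 ≈ 0.3862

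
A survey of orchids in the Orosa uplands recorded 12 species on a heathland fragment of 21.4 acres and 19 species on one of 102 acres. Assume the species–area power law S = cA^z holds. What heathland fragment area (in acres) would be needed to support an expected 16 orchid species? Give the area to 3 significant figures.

z = ln(19/12) / ln(102/21.4) = 0.4595 / 1.5616 = 0.2943
c = 12 / 21.4^0.2943 = 12 / 2.463 = 4.872
A = (16/4.872)^(1/0.2943) ⇒ ln A = ln(3.284)/0.2943 = 4.0410
A = e^4.0410 ≈ 56.88 acres

56.9 acres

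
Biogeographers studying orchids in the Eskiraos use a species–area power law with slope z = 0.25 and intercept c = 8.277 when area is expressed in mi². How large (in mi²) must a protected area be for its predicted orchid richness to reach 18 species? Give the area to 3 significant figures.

18 = 8.277 × A^0.25  ⇒  A^0.25 = 18/8.277 = 2.175
ln A = ln(2.175) / 0.25 = 0.7769 / 0.25 = 3.1076
A = e^3.1076 ≈ 22.37 mi²

22.4 mi²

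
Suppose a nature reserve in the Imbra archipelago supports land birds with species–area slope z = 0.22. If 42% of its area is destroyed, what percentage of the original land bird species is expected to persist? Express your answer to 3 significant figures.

S_new/S_old = (A_new/A_old)^z = 0.58^0.22
= exp(0.22 × ln 0.58) = exp(0.22 × -0.5447) = exp(-0.1198) ≈ 0.8871

88.7%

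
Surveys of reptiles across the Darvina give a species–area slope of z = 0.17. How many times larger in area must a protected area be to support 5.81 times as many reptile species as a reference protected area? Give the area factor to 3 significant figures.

(A₂/A₁)^0.17 = 5.81, so A₂/A₁ = 5.81^(1/0.17) = 5.81^5.882
ln(A₂/A₁) = ln 5.81 / 0.17 = 1.7596 / 0.17 = 10.3505
A₂/A₁ = e^10.3505 ≈ 31272

31300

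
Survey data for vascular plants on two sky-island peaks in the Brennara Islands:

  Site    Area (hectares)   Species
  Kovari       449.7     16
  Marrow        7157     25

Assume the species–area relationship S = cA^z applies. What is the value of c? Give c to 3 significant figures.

z = ln(S₂/S₁) / ln(A₂/A₁) = ln(25/16) / ln(7157/449.7) = 0.4463 / 2.7673 = 0.1613
c = S₁ / A₁^z = 16 / 449.7^0.1613 = 16 / 2.678 = 5.974

5.97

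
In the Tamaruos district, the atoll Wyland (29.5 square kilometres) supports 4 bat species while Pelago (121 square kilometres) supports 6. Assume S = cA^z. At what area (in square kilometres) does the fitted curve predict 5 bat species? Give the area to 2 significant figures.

64 square kilometres

z = ln(6/4) / ln(121/29.5) = 0.4055 / 1.4114 = 0.2873
c = 4 / 29.5^0.2873 = 4 / 2.644 = 1.513
A = (5/1.513)^(1/0.2873) ⇒ ln A = ln(3.305)/0.2873 = 4.1611
A = e^4.1611 ≈ 64.14 square kilometres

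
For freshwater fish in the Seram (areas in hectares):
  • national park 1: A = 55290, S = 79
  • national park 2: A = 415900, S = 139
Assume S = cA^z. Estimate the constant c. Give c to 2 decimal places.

3.71

z = ln(S₂/S₁) / ln(A₂/A₁) = ln(139/79) / ln(415900/55290) = 0.5650 / 2.0179 = 0.2800
c = S₁ / A₁^z = 79 / 55290^0.2800 = 79 / 21.28 = 3.712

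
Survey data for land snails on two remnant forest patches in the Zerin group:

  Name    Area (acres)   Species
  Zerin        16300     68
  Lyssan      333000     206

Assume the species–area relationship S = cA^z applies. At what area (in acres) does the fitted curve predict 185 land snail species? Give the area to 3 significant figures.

249000 acres

z = ln(206/68) / ln(333000/16300) = 1.1084 / 3.0170 = 0.3674
c = 68 / 16300^0.3674 = 68 / 35.27 = 1.928
A = (185/1.928)^(1/0.3674) ⇒ ln A = ln(95.97)/0.3674 = 12.4232
A = e^12.4232 ≈ 248507 acres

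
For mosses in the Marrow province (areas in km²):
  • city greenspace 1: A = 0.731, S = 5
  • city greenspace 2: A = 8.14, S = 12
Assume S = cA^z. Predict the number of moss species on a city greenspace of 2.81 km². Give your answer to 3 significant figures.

8.15

z = ln(12/5) / ln(8.14/0.731) = 0.8755 / 2.4101 = 0.3632
c = 5 / 0.731^0.3632 = 5 / 0.8924 = 5.603
S₃ = 5.603 × 2.81^0.3632 = 5.603 × 1.455 ≈ 8.154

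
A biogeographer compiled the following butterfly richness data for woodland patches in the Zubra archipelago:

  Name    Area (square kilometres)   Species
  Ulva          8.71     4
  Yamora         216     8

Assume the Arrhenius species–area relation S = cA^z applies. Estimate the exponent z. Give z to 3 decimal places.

Taking logs: ln S = ln c + z ln A, so z = (ln S₂ − ln S₁)/(ln A₂ − ln A₁).
z = ln(8/4) / ln(216/8.71) = ln(2) / ln(24.8) = 0.6931 / 3.2108 = 0.2159

0.216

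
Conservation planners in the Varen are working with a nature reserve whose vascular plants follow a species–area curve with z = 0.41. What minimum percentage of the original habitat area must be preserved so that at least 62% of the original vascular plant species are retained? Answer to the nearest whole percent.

31%

Need (A_new/A_old)^0.41 = 0.62, so A_new/A_old = 0.62^(1/0.41) = 0.62^2.439
ln(A_new/A_old) = ln 0.62 / 0.41 = -0.4780 / 0.41 = -1.1659
A_new/A_old = e^-1.1659 ≈ 0.3116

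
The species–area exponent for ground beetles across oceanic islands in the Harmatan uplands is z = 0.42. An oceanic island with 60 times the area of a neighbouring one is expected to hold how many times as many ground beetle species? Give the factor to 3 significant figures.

5.58

S₂/S₁ = (A₂/A₁)^z = 60^0.42
ln(S₂/S₁) = 0.42 × ln 60 = 0.42 × 4.0943 = 1.7196
S₂/S₁ = e^1.7196 ≈ 5.582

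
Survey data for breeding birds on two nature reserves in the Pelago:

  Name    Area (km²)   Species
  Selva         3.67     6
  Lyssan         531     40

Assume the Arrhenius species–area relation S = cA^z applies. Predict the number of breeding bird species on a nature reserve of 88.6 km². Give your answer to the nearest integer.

z = ln(40/6) / ln(531/3.67) = 1.8971 / 4.9746 = 0.3814
c = 6 / 3.67^0.3814 = 6 / 1.642 = 3.654
S₃ = 3.654 × 88.6^0.3814 = 3.654 × 5.529 ≈ 20.21

20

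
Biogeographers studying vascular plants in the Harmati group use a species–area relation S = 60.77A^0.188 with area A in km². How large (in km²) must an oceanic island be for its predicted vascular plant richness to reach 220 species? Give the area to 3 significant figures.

938 km²

220 = 60.77 × A^0.188  ⇒  A^0.188 = 220/60.77 = 3.62
ln A = ln(3.62) / 0.188 = 1.2865 / 0.188 = 6.8433
A = e^6.8433 ≈ 937.5 km²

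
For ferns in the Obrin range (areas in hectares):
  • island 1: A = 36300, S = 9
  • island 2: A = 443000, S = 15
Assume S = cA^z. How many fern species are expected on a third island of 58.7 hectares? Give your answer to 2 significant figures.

2.4

z = ln(15/9) / ln(443000/36300) = 0.5108 / 2.5018 = 0.2042
c = 9 / 36300^0.2042 = 9 / 8.532 = 1.055
S₃ = 1.055 × 58.7^0.2042 = 1.055 × 2.297 ≈ 2.423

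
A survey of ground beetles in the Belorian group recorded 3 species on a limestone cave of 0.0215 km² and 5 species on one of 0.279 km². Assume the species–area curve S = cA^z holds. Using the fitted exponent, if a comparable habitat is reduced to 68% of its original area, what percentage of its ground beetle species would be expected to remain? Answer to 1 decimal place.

92.6%

z = ln(5/3) / ln(0.279/0.0215) = 0.5108 / 2.5632 = 0.1993
S_new/S_old = (A_new/A_old)^z = 0.68^0.1993 = exp(0.1993 × -0.3857) = 0.926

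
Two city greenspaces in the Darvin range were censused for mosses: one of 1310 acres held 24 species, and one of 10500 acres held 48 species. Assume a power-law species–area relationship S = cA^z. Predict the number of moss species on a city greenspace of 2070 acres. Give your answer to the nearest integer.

z = ln(48/24) / ln(10500/1310) = 0.6931 / 2.0813 = 0.3330
c = 24 / 1310^0.3330 = 24 / 10.92 = 2.198
S₃ = 2.198 × 2070^0.3330 = 2.198 × 12.71 ≈ 27.95

28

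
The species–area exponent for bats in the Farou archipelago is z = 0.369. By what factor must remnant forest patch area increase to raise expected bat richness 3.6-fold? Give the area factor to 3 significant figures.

32.2

(A₂/A₁)^0.369 = 3.6, so A₂/A₁ = 3.6^(1/0.369) = 3.6^2.71
ln(A₂/A₁) = ln 3.6 / 0.369 = 1.2809 / 0.369 = 3.4714
A₂/A₁ = e^3.4714 ≈ 32.18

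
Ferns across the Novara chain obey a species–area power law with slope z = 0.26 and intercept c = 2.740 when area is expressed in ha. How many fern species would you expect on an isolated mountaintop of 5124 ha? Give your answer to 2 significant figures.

25

S = 2.74 × 5124^0.26 = 2.74 × 9.215 ≈ 25.25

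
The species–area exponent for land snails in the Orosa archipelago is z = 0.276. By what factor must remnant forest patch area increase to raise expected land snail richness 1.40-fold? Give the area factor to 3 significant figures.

(A₂/A₁)^0.276 = 1.4, so A₂/A₁ = 1.4^(1/0.276) = 1.4^3.623
ln(A₂/A₁) = ln 1.4 / 0.276 = 0.3365 / 0.276 = 1.2191
A₂/A₁ = e^1.2191 ≈ 3.384

3.38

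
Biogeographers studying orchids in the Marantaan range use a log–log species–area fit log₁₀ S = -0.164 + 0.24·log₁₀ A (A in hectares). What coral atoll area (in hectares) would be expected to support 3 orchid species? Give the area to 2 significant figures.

470 hectares

3 = 0.6855 × A^0.24  ⇒  A^0.24 = 3/0.6855 = 4.376
ln A = ln(4.376) / 0.24 = 1.4762 / 0.24 = 6.1510
A = e^6.1510 ≈ 469.2 hectares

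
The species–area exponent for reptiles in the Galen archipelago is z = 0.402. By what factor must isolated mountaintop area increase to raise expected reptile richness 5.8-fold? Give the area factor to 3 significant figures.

(A₂/A₁)^0.402 = 5.8, so A₂/A₁ = 5.8^(1/0.402) = 5.8^2.488
ln(A₂/A₁) = ln 5.8 / 0.402 = 1.7579 / 0.402 = 4.3728
A₂/A₁ = e^4.3728 ≈ 79.26

79.3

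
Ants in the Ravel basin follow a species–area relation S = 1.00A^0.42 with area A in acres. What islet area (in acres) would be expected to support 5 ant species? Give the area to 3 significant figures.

46.2 acres

5 = 1 × A^0.42  ⇒  A^0.42 = 5/1 = 5
ln A = ln(5) / 0.42 = 1.6094 / 0.42 = 3.8320
A = e^3.8320 ≈ 46.15 acres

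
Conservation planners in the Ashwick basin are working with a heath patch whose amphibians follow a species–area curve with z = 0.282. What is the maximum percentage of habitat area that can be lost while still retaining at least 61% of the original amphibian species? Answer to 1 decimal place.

Need (A_new/A_old)^0.282 = 0.61, so A_new/A_old = 0.61^(1/0.282) = 0.61^3.546
ln(A_new/A_old) = ln 0.61 / 0.282 = -0.4943 / 0.282 = -1.7528
A_new/A_old = e^-1.7528 ≈ 0.1733
Fraction that can be lost = 1 − 0.1733 = 0.8267

82.7%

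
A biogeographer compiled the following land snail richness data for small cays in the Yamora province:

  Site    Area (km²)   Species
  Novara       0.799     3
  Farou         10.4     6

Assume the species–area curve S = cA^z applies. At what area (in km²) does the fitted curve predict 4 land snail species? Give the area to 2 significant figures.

z = ln(6/3) / ln(10.4/0.799) = 0.6931 / 2.5662 = 0.2701
c = 3 / 0.799^0.2701 = 3 / 0.9412 = 3.187
A = (4/3.187)^(1/0.2701) ⇒ ln A = ln(1.255)/0.2701 = 0.8407
A = e^0.8407 ≈ 2.318 km²

2.3 km²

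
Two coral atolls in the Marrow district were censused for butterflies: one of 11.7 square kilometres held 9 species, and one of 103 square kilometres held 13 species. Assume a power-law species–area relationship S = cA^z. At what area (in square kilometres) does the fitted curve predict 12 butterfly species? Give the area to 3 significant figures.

64.2 square kilometres

z = ln(13/9) / ln(103/11.7) = 0.3677 / 2.1751 = 0.1691
c = 9 / 11.7^0.1691 = 9 / 1.516 = 5.938
A = (12/5.938)^(1/0.1691) ⇒ ln A = ln(2.021)/0.1691 = 4.1613
A = e^4.1613 ≈ 64.15 square kilometres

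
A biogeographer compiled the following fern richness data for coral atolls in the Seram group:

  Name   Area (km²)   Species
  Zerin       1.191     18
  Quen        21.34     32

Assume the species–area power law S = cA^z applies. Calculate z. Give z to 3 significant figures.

Taking logs: ln S = ln c + z ln A, so z = (ln S₂ − ln S₁)/(ln A₂ − ln A₁).
z = ln(32/18) / ln(21.34/1.191) = ln(1.778) / ln(17.92) = 0.5754 / 2.8858 = 0.1994

0.199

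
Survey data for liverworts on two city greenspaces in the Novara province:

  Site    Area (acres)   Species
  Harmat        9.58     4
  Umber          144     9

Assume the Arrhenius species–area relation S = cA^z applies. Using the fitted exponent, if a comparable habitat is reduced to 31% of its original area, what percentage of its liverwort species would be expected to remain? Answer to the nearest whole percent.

70%

z = ln(9/4) / ln(144/9.58) = 0.8109 / 2.7101 = 0.2992
S_new/S_old = (A_new/A_old)^z = 0.31^0.2992 = exp(0.2992 × -1.1712) = 0.7044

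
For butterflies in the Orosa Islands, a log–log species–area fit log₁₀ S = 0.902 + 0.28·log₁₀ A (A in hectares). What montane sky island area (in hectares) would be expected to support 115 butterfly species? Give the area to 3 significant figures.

115 = 7.98 × A^0.28  ⇒  A^0.28 = 115/7.98 = 14.41
ln A = ln(14.41) / 0.28 = 2.6680 / 0.28 = 9.5286
A = e^9.5286 ≈ 13747 hectares

13700 hectares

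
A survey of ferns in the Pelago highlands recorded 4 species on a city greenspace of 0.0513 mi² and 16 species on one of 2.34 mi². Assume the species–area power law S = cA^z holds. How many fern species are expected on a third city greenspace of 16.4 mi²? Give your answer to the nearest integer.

z = ln(16/4) / ln(2.34/0.0513) = 1.3863 / 3.8202 = 0.3629
c = 4 / 0.0513^0.3629 = 4 / 0.3403 = 11.75
S₃ = 11.75 × 16.4^0.3629 = 11.75 × 2.76 ≈ 32.43

32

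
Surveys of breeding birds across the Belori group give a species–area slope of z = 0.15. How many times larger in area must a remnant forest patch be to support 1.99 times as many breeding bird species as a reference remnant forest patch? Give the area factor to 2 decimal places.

98.25

(A₂/A₁)^0.15 = 1.99, so A₂/A₁ = 1.99^(1/0.15) = 1.99^6.667
ln(A₂/A₁) = ln 1.99 / 0.15 = 0.6881 / 0.15 = 4.5876
A₂/A₁ = e^4.5876 ≈ 98.25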